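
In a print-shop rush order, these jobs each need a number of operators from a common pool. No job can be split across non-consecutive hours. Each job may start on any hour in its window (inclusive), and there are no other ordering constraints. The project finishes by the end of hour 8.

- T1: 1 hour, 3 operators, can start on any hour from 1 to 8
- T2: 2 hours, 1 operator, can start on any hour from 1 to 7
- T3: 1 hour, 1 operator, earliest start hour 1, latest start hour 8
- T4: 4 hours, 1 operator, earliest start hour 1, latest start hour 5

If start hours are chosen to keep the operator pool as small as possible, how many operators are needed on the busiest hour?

Early-start (T1@1, T2@1, T3@1, T4@1) gives peak 6: h1:6  h2:2  h3:1  h4:1  h5:0  h6:0  h7:0  h8:0.
Shift T2→2, T3→2, T4→2.
Schedule T1@1, T2@2, T3@2, T4@2: h1:3  h2:3  h3:2  h4:1  h5:1  h6:0  h7:0  h8:0 — peak 3.

3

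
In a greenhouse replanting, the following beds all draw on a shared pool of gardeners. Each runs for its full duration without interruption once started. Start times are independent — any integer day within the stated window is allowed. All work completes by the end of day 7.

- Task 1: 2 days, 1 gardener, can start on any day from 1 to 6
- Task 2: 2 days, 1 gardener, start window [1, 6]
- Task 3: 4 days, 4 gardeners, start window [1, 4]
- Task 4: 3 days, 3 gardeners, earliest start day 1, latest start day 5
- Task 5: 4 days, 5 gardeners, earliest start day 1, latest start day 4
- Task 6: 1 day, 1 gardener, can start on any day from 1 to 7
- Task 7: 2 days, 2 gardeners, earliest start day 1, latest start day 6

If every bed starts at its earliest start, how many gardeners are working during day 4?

9

At early start, day 4 has: Task 3, Task 5.
Demand: 4 + 5 = 9.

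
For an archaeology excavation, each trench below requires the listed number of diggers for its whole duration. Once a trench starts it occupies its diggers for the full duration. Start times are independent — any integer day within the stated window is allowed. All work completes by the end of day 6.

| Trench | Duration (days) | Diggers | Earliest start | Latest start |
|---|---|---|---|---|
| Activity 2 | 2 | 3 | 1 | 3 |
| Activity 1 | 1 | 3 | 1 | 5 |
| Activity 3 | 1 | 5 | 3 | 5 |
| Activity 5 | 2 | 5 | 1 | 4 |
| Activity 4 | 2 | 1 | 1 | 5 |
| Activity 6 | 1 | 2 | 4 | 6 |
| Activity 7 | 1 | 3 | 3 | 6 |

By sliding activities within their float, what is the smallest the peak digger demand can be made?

6

Early-start (Activity 2@1, Activity 1@1, Activity 3@3, Activity 5@1, Activity 4@1, Activity 6@4, Activity 7@3) gives peak 12: d1:12  d2:9  d3:8  d4:2  d5:0  d6:0.
Shift Activity 5→4, Activity 4→2, Activity 6→6, Activity 7→6.
Schedule Activity 2@1, Activity 1@1, Activity 3@3, Activity 5@4, Activity 4@2, Activity 6@6, Activity 7@6: d1:6  d2:4  d3:6  d4:5  d5:5  d6:5 — peak 6.
Total digger-days = 31 over 6 days ⇒ peak ≥ ⌈31/6⌉ = 6, so 6 is optimal.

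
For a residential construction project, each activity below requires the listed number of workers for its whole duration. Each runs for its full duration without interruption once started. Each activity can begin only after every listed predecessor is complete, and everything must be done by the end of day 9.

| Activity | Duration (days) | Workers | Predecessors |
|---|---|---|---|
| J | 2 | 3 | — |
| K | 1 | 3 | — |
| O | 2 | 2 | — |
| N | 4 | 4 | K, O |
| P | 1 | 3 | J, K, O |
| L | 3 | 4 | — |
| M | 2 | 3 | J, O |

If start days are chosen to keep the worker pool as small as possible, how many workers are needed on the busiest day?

Early-start (J@1, K@1, O@1, N@3, P@3, L@1, M@3) gives peak 14: d1:12  d2:9  d3:14  d4:7  d5:4  d6:4  d7:0  d8:0  d9:0.
Shift O→2, N→6, P→4, L→3, M→5.
Schedule J@1, K@1, O@2, N@6, P@4, L@3, M@5: d1:6  d2:5  d3:6  d4:7  d5:7  d6:7  d7:4  d8:4  d9:4 — peak 7.

7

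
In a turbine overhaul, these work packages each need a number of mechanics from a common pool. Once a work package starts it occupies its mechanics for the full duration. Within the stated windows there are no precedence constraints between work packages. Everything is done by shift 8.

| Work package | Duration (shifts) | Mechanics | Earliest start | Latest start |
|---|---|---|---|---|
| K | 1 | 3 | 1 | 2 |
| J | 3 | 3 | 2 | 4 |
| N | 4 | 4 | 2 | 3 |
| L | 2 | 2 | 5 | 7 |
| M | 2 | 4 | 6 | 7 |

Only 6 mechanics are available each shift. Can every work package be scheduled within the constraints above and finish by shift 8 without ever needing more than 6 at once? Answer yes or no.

The minimum achievable peak is 7; 6 < 7, so no feasible schedule stays within the cap.

no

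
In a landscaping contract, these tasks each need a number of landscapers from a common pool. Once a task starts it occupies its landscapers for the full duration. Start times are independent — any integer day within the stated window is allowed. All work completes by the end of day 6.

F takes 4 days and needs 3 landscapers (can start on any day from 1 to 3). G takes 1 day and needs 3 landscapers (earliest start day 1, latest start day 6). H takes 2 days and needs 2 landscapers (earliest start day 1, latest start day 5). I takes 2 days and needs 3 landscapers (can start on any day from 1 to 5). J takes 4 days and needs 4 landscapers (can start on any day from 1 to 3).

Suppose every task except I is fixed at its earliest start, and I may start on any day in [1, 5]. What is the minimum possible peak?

12

I@1: d1:15  d2:12  d3:7  d4:7  d5:0  d6:0 → peak 15
I@2: d1:12  d2:12  d3:10  d4:7  d5:0  d6:0 → peak 12
I@3: d1:12  d2:9  d3:10  d4:10  d5:0  d6:0 → peak 12
I@4: d1:12  d2:9  d3:7  d4:10  d5:3  d6:0 → peak 12
I@5: d1:12  d2:9  d3:7  d4:7  d5:3  d6:3 → peak 12
Best is I@2, peak 12.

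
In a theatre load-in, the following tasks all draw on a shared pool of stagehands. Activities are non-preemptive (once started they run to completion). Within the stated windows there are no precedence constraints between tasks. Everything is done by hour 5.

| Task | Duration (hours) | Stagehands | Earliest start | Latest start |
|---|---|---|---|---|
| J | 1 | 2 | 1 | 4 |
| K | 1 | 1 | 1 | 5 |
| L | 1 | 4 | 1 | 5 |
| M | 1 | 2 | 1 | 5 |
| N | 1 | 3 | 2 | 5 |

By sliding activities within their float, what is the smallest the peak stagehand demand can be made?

Early-start (J@1, K@1, L@1, M@1, N@2) gives peak 9: h1:9  h2:3  h3:0  h4:0  h5:0.
Shift L→2, M→3, N→4.
Schedule J@1, K@1, L@2, M@3, N@4: h1:3  h2:4  h3:2  h4:3  h5:0 — peak 4.

4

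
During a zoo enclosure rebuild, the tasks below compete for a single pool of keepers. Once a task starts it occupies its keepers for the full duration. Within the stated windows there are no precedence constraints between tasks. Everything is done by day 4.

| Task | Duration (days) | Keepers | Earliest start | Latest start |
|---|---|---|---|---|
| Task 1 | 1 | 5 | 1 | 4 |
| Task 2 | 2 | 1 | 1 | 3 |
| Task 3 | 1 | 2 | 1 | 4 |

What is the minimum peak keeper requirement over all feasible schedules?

5

Early-start (Task 1@1, Task 2@1, Task 3@1) gives peak 8: d1:8  d2:1  d3:0  d4:0.
Shift Task 2→2, Task 3→2.
Schedule Task 1@1, Task 2@2, Task 3@2: d1:5  d2:3  d3:1  d4:0 — peak 5.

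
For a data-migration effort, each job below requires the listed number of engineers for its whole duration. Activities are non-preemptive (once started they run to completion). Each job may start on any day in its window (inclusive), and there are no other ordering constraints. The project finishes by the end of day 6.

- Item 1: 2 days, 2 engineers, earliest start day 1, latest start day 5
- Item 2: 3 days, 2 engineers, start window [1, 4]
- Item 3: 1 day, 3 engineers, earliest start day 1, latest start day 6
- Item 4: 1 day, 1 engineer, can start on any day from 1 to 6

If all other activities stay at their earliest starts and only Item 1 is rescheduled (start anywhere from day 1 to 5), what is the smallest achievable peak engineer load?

Item 1@1: d1:8  d2:4  d3:2  d4:0  d5:0  d6:0 → peak 8
Item 1@2: d1:6  d2:4  d3:4  d4:0  d5:0  d6:0 → peak 6
Item 1@3: d1:6  d2:2  d3:4  d4:2  d5:0  d6:0 → peak 6
Item 1@4: d1:6  d2:2  d3:2  d4:2  d5:2  d6:0 → peak 6
Item 1@5: d1:6  d2:2  d3:2  d4:0  d5:2  d6:2 → peak 6
Best is Item 1@2, peak 6.

6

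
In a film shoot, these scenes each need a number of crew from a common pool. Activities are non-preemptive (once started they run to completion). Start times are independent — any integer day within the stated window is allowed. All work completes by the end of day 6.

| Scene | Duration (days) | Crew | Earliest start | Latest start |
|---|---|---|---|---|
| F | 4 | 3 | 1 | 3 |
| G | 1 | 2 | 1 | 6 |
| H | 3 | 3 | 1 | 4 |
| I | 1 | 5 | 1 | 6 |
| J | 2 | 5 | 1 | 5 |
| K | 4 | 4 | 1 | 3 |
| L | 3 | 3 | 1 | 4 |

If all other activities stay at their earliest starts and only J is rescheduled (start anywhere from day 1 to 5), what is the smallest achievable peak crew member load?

20

J@1: d1:25  d2:18  d3:13  d4:7  d5:0  d6:0 → peak 25
J@2: d1:20  d2:18  d3:18  d4:7  d5:0  d6:0 → peak 20
J@3: d1:20  d2:13  d3:18  d4:12  d5:0  d6:0 → peak 20
J@4: d1:20  d2:13  d3:13  d4:12  d5:5  d6:0 → peak 20
J@5: d1:20  d2:13  d3:13  d4:7  d5:5  d6:5 → peak 20
Best is J@2, peak 20.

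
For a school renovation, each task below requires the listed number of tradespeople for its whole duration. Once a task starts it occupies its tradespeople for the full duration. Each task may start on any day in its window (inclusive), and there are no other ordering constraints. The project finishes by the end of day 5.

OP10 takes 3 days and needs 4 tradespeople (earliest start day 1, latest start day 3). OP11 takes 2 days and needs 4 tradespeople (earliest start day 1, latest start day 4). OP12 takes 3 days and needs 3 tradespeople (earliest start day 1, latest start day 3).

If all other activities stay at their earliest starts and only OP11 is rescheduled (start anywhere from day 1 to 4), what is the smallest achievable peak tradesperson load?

7

OP11@1: d1:11  d2:11  d3:7  d4:0  d5:0 → peak 11
OP11@2: d1:7  d2:11  d3:11  d4:0  d5:0 → peak 11
OP11@3: d1:7  d2:7  d3:11  d4:4  d5:0 → peak 11
OP11@4: d1:7  d2:7  d3:7  d4:4  d5:4 → peak 7
Best is OP11@4, peak 7.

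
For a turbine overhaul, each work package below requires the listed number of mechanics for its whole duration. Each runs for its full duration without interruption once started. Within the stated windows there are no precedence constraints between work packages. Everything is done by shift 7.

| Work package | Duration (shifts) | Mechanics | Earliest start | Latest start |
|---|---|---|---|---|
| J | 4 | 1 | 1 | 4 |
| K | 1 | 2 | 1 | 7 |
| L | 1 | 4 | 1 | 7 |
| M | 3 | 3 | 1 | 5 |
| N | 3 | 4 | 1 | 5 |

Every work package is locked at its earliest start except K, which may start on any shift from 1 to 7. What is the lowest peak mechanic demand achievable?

12

K@1: s1:14  s2:8  s3:8  s4:1  s5:0  s6:0  s7:0 → peak 14
K@2: s1:12  s2:10  s3:8  s4:1  s5:0  s6:0  s7:0 → peak 12
K@3: s1:12  s2:8  s3:10  s4:1  s5:0  s6:0  s7:0 → peak 12
K@4: s1:12  s2:8  s3:8  s4:3  s5:0  s6:0  s7:0 → peak 12
K@5: s1:12  s2:8  s3:8  s4:1  s5:2  s6:0  s7:0 → peak 12
K@6: s1:12  s2:8  s3:8  s4:1  s5:0  s6:2  s7:0 → peak 12
K@7: s1:12  s2:8  s3:8  s4:1  s5:0  s6:0  s7:2 → peak 12
Best is K@2, peak 12.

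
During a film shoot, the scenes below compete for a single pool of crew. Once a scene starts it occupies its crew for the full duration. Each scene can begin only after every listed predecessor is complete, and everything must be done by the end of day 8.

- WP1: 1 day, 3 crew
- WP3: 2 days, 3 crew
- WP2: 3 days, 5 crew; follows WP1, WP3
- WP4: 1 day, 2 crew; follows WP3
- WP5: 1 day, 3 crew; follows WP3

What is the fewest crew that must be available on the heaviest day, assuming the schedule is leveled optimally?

5

Early-start (WP1@1, WP3@1, WP2@3, WP4@3, WP5@3) gives peak 10: d1:6  d2:3  d3:10  d4:5  d5:5  d6:0  d7:0  d8:0.
Shift WP3→2, WP2→4, WP4→7, WP5→7.
Schedule WP1@1, WP3@2, WP2@4, WP4@7, WP5@7: d1:3  d2:3  d3:3  d4:5  d5:5  d6:5  d7:5  d8:0 — peak 5.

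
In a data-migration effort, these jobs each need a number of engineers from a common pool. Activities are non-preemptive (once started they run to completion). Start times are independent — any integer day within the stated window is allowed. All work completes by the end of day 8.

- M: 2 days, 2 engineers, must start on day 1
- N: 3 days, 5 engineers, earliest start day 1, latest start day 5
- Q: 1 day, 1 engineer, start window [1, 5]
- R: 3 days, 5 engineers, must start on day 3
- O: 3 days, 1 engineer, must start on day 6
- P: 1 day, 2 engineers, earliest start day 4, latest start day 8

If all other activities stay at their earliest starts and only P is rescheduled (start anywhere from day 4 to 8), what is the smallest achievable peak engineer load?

P@4: d1:8  d2:7  d3:10  d4:7  d5:5  d6:1  d7:1  d8:1 → peak 10
P@5: d1:8  d2:7  d3:10  d4:5  d5:7  d6:1  d7:1  d8:1 → peak 10
P@6: d1:8  d2:7  d3:10  d4:5  d5:5  d6:3  d7:1  d8:1 → peak 10
P@7: d1:8  d2:7  d3:10  d4:5  d5:5  d6:1  d7:3  d8:1 → peak 10
P@8: d1:8  d2:7  d3:10  d4:5  d5:5  d6:1  d7:1  d8:3 → peak 10
Best is P@4, peak 10.

10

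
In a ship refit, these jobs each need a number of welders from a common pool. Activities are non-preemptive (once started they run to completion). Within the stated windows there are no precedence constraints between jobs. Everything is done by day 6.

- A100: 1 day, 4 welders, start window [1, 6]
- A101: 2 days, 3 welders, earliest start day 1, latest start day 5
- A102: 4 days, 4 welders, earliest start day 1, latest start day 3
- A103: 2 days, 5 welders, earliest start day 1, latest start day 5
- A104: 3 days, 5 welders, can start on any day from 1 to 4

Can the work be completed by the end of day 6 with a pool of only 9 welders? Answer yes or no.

Schedule A100@1, A101@1, A102@3, A103@2, A104@4: d1:7  d2:8  d3:9  d4:9  d5:9  d6:9 — peak 9 ≤ 9.

yes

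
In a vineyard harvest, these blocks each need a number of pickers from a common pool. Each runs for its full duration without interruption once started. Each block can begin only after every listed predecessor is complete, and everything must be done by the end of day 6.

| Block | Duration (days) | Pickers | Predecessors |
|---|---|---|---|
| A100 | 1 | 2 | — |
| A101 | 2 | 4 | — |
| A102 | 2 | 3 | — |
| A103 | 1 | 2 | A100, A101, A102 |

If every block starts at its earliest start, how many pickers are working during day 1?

9

At early start, day 1 has: A100, A101, A102.
Demand: 2 + 4 + 3 = 9.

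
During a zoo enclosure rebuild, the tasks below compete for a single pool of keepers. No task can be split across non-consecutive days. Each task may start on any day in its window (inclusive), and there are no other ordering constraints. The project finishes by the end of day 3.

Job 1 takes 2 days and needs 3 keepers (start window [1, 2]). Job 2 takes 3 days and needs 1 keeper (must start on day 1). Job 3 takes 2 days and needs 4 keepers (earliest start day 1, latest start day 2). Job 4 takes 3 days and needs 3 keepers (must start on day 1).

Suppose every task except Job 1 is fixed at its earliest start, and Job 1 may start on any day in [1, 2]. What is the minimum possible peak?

Job 1@1: d1:11  d2:11  d3:4 → peak 11
Job 1@2: d1:8  d2:11  d3:7 → peak 11
Best is Job 1@1, peak 11.

11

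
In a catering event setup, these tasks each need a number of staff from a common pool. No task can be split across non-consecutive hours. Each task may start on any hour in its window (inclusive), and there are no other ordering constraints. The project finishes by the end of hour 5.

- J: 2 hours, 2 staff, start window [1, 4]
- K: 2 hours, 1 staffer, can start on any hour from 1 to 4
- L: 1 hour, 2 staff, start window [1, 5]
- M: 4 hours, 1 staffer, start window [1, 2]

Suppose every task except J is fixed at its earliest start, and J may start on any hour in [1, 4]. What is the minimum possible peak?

J@1: h1:6  h2:4  h3:1  h4:1  h5:0 → peak 6
J@2: h1:4  h2:4  h3:3  h4:1  h5:0 → peak 4
J@3: h1:4  h2:2  h3:3  h4:3  h5:0 → peak 4
J@4: h1:4  h2:2  h3:1  h4:3  h5:2 → peak 4
Best is J@2, peak 4.

4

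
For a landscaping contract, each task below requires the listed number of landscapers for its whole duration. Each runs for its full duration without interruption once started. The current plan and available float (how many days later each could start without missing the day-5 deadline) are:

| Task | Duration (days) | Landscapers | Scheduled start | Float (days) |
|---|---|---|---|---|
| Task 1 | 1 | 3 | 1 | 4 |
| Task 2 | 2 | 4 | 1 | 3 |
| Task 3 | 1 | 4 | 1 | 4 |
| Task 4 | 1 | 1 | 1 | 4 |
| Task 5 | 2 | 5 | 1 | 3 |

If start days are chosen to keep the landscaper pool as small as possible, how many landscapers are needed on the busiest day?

Early-start (Task 1@1, Task 2@1, Task 3@1, Task 4@1, Task 5@1) gives peak 17: d1:17  d2:9  d3:0  d4:0  d5:0.
Shift Task 3→3, Task 4→2, Task 5→4.
Schedule Task 1@1, Task 2@1, Task 3@3, Task 4@2, Task 5@4: d1:7  d2:5  d3:4  d4:5  d5:5 — peak 7.

7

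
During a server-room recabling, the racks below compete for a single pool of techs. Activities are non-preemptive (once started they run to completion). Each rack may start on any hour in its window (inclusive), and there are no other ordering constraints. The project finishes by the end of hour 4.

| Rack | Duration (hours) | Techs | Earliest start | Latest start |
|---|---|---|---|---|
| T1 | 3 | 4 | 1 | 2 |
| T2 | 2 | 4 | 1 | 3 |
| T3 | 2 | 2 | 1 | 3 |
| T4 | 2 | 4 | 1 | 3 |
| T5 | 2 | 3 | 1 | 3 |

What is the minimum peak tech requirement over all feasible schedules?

11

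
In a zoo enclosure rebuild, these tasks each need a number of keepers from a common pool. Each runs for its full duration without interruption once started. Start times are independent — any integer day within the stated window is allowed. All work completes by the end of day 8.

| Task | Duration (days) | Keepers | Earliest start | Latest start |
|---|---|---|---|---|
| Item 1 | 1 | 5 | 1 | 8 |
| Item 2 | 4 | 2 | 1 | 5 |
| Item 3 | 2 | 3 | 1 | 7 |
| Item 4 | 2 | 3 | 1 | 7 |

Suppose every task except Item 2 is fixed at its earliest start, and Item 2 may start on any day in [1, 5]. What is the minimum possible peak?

11

Item 2@1: d1:13  d2:8  d3:2  d4:2  d5:0  d6:0  d7:0  d8:0 → peak 13
Item 2@2: d1:11  d2:8  d3:2  d4:2  d5:2  d6:0  d7:0  d8:0 → peak 11
Item 2@3: d1:11  d2:6  d3:2  d4:2  d5:2  d6:2  d7:0  d8:0 → peak 11
Item 2@4: d1:11  d2:6  d3:0  d4:2  d5:2  d6:2  d7:2  d8:0 → peak 11
Item 2@5: d1:11  d2:6  d3:0  d4:0  d5:2  d6:2  d7:2  d8:2 → peak 11
Best is Item 2@2, peak 11.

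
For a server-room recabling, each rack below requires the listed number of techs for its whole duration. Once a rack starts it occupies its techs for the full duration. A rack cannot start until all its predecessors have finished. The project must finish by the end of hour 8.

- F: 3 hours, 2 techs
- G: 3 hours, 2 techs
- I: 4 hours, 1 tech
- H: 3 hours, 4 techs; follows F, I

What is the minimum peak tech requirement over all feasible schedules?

5

Schedule F@1, G@1, I@1, H@5: h1:5  h2:5  h3:5  h4:1  h5:4  h6:4  h7:4  h8:0 — peak 5.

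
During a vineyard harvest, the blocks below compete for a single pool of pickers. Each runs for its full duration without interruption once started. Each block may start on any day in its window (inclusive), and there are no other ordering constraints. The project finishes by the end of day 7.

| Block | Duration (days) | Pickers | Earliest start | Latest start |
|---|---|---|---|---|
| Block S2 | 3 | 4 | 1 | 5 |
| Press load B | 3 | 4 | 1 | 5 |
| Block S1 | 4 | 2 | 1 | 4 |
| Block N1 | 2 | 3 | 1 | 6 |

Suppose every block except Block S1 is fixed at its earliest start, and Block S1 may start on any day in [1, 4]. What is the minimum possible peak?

11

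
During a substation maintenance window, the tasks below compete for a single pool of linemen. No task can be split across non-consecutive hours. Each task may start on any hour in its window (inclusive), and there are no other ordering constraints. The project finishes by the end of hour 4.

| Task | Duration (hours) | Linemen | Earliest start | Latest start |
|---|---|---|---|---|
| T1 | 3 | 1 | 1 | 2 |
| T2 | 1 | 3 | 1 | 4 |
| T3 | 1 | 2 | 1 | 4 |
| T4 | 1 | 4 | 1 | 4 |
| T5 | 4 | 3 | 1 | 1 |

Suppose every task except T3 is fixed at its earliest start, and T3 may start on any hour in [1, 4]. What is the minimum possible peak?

11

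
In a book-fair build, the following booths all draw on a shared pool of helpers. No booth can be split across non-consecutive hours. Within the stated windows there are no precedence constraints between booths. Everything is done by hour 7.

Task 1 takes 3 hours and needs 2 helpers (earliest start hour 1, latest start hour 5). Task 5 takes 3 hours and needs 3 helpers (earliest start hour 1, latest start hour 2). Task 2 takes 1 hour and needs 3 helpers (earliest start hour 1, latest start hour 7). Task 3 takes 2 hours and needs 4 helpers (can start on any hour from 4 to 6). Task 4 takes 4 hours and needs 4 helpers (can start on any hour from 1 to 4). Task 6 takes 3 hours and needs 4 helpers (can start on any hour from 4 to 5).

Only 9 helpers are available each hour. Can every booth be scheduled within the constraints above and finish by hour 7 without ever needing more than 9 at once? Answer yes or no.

yes

Schedule Task 1@1, Task 5@1, Task 2@1, Task 3@6, Task 4@2, Task 6@4: h1:8  h2:9  h3:9  h4:8  h5:8  h6:8  h7:4 — peak 9 ≤ 9.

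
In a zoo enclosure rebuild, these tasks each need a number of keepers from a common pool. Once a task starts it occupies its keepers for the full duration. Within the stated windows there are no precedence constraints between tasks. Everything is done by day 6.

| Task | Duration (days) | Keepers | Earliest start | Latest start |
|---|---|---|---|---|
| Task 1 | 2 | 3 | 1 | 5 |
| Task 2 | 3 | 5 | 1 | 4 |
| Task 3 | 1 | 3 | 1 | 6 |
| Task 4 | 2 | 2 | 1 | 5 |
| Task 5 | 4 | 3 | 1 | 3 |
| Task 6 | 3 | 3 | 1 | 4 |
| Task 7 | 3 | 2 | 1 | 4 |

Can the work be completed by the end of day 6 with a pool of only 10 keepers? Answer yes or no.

yes

Schedule Task 1@1, Task 2@1, Task 3@4, Task 4@5, Task 5@3, Task 6@4, Task 7@1: d1:10  d2:10  d3:10  d4:9  d5:8  d6:8 — peak 10 ≤ 10.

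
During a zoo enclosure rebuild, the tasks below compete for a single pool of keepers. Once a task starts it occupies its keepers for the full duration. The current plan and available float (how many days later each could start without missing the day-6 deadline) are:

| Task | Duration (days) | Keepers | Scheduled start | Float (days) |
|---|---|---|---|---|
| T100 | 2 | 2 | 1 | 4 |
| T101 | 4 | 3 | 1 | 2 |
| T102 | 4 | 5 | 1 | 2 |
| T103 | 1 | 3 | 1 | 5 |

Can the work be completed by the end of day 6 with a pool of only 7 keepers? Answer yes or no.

The minimum achievable peak is 8; 7 < 8, so no feasible schedule stays within the cap.

no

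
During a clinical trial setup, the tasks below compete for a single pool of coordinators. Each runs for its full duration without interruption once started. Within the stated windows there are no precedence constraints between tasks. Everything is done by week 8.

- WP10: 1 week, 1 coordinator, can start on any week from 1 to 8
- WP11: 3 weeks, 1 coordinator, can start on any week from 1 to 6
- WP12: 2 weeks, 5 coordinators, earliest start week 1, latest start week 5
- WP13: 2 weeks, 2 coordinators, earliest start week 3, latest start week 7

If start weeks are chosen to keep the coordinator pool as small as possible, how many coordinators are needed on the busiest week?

5

Early-start (WP10@1, WP11@1, WP12@1, WP13@3) gives peak 7: w1:7  w2:6  w3:3  w4:2  w5:0  w6:0  w7:0  w8:0.
Shift WP12→4, WP13→6.
Schedule WP10@1, WP11@1, WP12@4, WP13@6: w1:2  w2:1  w3:1  w4:5  w5:5  w6:2  w7:2  w8:0 — peak 5.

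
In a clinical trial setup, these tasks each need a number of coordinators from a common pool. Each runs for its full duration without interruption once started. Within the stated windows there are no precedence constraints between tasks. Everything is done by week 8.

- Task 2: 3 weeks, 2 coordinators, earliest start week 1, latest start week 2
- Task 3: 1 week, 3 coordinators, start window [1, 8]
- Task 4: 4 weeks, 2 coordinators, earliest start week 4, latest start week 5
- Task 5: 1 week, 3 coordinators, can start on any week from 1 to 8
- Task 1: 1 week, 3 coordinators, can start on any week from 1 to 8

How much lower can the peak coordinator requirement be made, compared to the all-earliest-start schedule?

6

Early-start peak: w1:11  w2:2  w3:2  w4:2  w5:2  w6:2  w7:2  w8:0 ⇒ 11.
Leveled (Task 2@1, Task 3@1, Task 4@4, Task 5@2, Task 1@3): w1:5  w2:5  w3:5  w4:2  w5:2  w6:2  w7:2  w8:0 ⇒ 5.
Reduction 11 − 5 = 6.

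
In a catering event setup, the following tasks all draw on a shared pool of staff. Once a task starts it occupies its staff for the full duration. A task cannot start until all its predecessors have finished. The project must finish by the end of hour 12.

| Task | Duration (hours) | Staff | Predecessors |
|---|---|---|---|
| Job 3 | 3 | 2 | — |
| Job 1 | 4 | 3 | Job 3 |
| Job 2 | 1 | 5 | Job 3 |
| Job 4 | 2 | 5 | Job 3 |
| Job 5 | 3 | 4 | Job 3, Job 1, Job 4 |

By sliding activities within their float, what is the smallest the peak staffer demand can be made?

Early-start (Job 3@1, Job 1@4, Job 2@4, Job 4@4, Job 5@8) gives peak 13: h1:2  h2:2  h3:2  h4:13  h5:8  h6:3  h7:3  h8:4  h9:4  h10:4  h11:0  h12:0.
Shift Job 4→5.
Schedule Job 3@1, Job 1@4, Job 2@4, Job 4@5, Job 5@8: h1:2  h2:2  h3:2  h4:8  h5:8  h6:8  h7:3  h8:4  h9:4  h10:4  h11:0  h12:0 — peak 8.

8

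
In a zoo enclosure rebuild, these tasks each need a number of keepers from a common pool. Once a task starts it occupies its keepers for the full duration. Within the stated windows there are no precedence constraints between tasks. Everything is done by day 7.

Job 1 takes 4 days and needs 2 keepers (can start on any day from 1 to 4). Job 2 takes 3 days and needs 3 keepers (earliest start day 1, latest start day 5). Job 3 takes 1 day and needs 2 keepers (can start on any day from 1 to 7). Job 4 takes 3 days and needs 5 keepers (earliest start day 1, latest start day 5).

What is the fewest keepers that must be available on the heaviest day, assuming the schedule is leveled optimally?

5

Early-start (Job 1@1, Job 2@1, Job 3@1, Job 4@1) gives peak 12: d1:12  d2:10  d3:10  d4:2  d5:0  d6:0  d7:0.
Shift Job 3→4, Job 4→5.
Schedule Job 1@1, Job 2@1, Job 3@4, Job 4@5: d1:5  d2:5  d3:5  d4:4  d5:5  d6:5  d7:5 — peak 5.
Total keeper-days = 34 over 7 days ⇒ peak ≥ ⌈34/7⌉ = 5, so 5 is optimal.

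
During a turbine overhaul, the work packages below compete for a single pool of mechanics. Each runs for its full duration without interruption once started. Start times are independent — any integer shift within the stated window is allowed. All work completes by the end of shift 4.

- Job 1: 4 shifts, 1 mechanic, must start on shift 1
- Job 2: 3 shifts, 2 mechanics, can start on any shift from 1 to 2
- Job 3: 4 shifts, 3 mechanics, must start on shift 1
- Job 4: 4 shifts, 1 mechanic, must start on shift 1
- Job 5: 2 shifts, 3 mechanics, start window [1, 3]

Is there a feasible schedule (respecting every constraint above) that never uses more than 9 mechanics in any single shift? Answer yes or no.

The minimum achievable peak is 10; 9 < 10, so no feasible schedule stays within the cap.

no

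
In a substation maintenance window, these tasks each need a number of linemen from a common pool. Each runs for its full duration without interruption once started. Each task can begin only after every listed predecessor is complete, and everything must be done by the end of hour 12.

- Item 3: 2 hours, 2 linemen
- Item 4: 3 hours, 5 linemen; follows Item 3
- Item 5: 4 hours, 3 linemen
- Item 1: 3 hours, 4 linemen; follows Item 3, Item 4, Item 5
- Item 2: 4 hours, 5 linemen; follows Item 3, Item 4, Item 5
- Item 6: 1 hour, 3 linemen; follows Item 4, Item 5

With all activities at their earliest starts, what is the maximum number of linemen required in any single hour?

12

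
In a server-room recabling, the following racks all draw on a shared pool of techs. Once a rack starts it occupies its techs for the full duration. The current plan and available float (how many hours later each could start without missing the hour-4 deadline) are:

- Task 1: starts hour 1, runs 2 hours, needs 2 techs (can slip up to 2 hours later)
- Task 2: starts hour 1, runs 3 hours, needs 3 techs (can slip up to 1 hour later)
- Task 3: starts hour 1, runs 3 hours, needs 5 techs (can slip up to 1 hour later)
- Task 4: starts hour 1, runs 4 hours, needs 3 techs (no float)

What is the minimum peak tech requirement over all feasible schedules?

Schedule Task 1@1, Task 2@1, Task 3@1, Task 4@1: h1:13  h2:13  h3:11  h4:3 — peak 13.
No arrangement of the 12 feasible schedules does better.

13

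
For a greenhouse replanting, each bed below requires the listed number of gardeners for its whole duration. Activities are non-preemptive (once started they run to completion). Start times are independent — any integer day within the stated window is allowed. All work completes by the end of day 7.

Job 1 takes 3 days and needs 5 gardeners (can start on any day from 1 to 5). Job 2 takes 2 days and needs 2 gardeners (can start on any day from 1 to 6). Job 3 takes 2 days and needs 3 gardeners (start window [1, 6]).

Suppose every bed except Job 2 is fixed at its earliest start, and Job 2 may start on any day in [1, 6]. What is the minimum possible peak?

Job 2@1: d1:10  d2:10  d3:5  d4:0  d5:0  d6:0  d7:0 → peak 10
Job 2@2: d1:8  d2:10  d3:7  d4:0  d5:0  d6:0  d7:0 → peak 10
Job 2@3: d1:8  d2:8  d3:7  d4:2  d5:0  d6:0  d7:0 → peak 8
Job 2@4: d1:8  d2:8  d3:5  d4:2  d5:2  d6:0  d7:0 → peak 8
Job 2@5: d1:8  d2:8  d3:5  d4:0  d5:2  d6:2  d7:0 → peak 8
Job 2@6: d1:8  d2:8  d3:5  d4:0  d5:0  d6:2  d7:2 → peak 8
Best is Job 2@3, peak 8.

8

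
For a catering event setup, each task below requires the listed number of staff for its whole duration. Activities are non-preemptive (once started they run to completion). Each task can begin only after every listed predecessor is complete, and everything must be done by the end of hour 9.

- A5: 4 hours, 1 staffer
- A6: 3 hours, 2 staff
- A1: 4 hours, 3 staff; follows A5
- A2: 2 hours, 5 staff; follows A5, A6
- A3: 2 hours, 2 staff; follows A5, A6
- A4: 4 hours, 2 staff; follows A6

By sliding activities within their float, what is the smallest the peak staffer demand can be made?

Early-start (A5@1, A6@1, A1@5, A2@5, A3@5, A4@4) gives peak 12: h1:3  h2:3  h3:3  h4:3  h5:12  h6:12  h7:5  h8:3  h9:0.
Shift A2→8.
Schedule A5@1, A6@1, A1@5, A2@8, A3@5, A4@4: h1:3  h2:3  h3:3  h4:3  h5:7  h6:7  h7:5  h8:8  h9:5 — peak 8.

8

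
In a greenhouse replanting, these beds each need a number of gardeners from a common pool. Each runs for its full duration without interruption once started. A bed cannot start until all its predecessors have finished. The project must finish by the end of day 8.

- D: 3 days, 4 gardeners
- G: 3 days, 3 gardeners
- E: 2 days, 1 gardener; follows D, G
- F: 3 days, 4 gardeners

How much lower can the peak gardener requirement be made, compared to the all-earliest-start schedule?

Early-start peak: d1:11  d2:11  d3:11  d4:1  d5:1  d6:0  d7:0  d8:0 ⇒ 11.
Leveled (D@1, G@1, E@4, F@4): d1:7  d2:7  d3:7  d4:5  d5:5  d6:4  d7:0  d8:0 ⇒ 7.
Reduction 11 − 7 = 4.

4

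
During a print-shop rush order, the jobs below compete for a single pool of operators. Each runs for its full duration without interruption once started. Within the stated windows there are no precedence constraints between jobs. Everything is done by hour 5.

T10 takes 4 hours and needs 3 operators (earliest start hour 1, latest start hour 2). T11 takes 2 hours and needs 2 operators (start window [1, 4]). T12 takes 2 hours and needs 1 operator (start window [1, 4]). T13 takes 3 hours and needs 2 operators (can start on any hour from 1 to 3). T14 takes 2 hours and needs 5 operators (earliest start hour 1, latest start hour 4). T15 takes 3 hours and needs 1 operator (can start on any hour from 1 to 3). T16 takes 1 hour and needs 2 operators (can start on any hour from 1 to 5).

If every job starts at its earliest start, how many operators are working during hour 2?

At early start, hour 2 has: T10, T11, T12, T13, T14, T15.
Demand: 3 + 2 + 1 + 2 + 5 + 1 = 14.

14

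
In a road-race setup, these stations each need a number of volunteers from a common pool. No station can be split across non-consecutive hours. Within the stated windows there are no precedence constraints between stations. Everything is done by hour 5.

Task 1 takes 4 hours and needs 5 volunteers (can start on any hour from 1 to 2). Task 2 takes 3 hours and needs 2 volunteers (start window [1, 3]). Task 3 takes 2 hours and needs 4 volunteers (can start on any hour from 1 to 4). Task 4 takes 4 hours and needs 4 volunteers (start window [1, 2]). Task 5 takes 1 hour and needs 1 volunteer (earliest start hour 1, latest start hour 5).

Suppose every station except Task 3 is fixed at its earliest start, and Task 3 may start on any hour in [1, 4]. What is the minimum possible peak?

Task 3@1: h1:16  h2:15  h3:11  h4:9  h5:0 → peak 16
Task 3@2: h1:12  h2:15  h3:15  h4:9  h5:0 → peak 15
Task 3@3: h1:12  h2:11  h3:15  h4:13  h5:0 → peak 15
Task 3@4: h1:12  h2:11  h3:11  h4:13  h5:4 → peak 13
Best is Task 3@4, peak 13.

13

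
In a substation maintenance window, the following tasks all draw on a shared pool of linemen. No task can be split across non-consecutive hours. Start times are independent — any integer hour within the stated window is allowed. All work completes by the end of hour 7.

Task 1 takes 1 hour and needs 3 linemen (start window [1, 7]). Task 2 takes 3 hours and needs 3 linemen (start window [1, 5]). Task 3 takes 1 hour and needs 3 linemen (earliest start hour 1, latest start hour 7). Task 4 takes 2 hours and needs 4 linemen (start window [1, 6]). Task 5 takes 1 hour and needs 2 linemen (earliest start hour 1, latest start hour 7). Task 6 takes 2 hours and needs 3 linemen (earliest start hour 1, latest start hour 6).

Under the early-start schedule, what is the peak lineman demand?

Early-start schedule: Task 1@1, Task 2@1, Task 3@1, Task 4@1, Task 5@1, Task 6@1.
Load per hour: hour 1: 18, hour 2: 10, hour 3: 3, hour 4: 0, hour 5: 0, hour 6: 0, hour 7: 0.
Peak is 18.

18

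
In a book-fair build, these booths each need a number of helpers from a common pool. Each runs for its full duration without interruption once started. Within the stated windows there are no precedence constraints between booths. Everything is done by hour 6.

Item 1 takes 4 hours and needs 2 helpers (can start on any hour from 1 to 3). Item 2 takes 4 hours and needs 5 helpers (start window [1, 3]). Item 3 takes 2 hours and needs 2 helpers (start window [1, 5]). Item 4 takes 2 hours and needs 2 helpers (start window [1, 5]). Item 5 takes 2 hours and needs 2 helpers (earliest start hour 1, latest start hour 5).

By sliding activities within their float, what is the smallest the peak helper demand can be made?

Early-start (Item 1@1, Item 2@1, Item 3@1, Item 4@1, Item 5@1) gives peak 13: h1:13  h2:13  h3:7  h4:7  h5:0  h6:0.
Shift Item 3→5, Item 4→5, Item 5→5.
Schedule Item 1@1, Item 2@1, Item 3@5, Item 4@5, Item 5@5: h1:7  h2:7  h3:7  h4:7  h5:6  h6:6 — peak 7.
Total helper-hours = 40 over 6 hours ⇒ peak ≥ ⌈40/6⌉ = 7, so 7 is optimal.

7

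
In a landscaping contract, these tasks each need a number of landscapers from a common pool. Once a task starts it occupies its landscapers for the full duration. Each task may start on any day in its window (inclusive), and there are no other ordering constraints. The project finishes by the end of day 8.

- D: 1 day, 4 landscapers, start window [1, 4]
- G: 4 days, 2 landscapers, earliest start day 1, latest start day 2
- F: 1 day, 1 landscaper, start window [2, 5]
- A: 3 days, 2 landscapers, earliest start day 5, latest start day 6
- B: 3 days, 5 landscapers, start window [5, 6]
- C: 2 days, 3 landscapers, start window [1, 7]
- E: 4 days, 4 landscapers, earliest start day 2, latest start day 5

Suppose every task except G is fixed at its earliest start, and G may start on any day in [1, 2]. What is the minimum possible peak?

G@1: d1:9  d2:10  d3:6  d4:6  d5:11  d6:7  d7:7  d8:0 → peak 11
G@2: d1:7  d2:10  d3:6  d4:6  d5:13  d6:7  d7:7  d8:0 → peak 13
Best is G@1, peak 11.

11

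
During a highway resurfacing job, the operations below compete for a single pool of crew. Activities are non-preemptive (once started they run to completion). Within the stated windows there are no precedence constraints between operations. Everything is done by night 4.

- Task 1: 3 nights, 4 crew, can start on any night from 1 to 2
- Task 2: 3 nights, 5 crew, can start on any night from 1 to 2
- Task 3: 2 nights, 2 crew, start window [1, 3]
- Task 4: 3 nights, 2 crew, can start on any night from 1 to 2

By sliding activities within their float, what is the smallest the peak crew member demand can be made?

13

Schedule Task 1@1, Task 2@1, Task 3@1, Task 4@1: n1:13  n2:13  n3:11  n4:0 — peak 13.
No arrangement of the 24 feasible schedules does better.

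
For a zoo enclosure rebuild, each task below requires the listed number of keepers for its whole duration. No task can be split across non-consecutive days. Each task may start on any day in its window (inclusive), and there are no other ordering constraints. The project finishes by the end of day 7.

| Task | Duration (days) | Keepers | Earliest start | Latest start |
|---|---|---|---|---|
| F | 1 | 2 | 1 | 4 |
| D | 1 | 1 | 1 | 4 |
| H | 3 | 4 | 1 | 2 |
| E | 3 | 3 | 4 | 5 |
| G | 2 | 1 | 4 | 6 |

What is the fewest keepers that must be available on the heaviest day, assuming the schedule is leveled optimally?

4

Early-start (F@1, D@1, H@1, E@4, G@4) gives peak 7: d1:7  d2:4  d3:4  d4:4  d5:4  d6:3  d7:0.
Shift H→2, E→5, G→5.
Schedule F@1, D@1, H@2, E@5, G@5: d1:3  d2:4  d3:4  d4:4  d5:4  d6:4  d7:3 — peak 4.
Total keeper-days = 26 over 7 days ⇒ peak ≥ ⌈26/7⌉ = 4, so 4 is optimal.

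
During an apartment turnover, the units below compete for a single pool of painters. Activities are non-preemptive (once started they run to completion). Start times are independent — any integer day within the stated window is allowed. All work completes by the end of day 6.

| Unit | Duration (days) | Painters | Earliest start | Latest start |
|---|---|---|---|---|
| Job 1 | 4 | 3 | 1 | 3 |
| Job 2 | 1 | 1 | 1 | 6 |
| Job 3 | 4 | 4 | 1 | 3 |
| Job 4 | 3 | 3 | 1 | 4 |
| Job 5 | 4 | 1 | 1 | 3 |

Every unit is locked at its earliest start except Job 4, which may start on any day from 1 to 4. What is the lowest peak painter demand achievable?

Job 4@1: d1:12  d2:11  d3:11  d4:8  d5:0  d6:0 → peak 12
Job 4@2: d1:9  d2:11  d3:11  d4:11  d5:0  d6:0 → peak 11
Job 4@3: d1:9  d2:8  d3:11  d4:11  d5:3  d6:0 → peak 11
Job 4@4: d1:9  d2:8  d3:8  d4:11  d5:3  d6:3 → peak 11
Best is Job 4@2, peak 11.

11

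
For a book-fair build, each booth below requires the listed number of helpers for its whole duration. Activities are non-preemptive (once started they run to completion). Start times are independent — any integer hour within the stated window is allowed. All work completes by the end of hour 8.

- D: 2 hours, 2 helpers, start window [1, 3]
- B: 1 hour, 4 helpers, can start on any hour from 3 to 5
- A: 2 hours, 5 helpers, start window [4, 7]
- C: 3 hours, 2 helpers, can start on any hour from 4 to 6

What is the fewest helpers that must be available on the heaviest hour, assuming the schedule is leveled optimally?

5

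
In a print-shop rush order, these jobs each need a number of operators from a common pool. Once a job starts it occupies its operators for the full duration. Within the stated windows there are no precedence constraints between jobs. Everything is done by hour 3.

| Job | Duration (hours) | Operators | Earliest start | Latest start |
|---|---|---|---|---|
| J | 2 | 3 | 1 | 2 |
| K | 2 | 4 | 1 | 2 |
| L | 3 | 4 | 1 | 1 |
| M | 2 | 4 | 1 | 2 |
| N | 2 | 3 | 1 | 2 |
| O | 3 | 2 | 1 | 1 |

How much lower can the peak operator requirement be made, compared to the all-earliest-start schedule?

0

Early-start peak: h1:20  h2:20  h3:6 ⇒ 20.
Leveled (J@1, K@1, L@1, M@1, N@1, O@1): h1:20  h2:20  h3:6 ⇒ 20.
Reduction 20 − 20 = 0.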